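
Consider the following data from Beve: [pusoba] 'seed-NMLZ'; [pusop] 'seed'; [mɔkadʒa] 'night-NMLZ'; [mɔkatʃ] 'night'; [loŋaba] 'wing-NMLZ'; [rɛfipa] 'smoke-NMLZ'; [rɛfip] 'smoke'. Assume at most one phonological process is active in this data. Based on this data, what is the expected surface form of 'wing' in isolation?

In [pusoba] and [pusop] the final segment of 'seed' alternates: [b] ~ [p].
Compare 'smoke', with invariant [p] in [rɛfipa] and [rɛfip]: an analysis with underlying /p/ and a rule producing [b] before the NMLZ suffix would wrongly predict alternation here too.
The alternation reflects word-final obstruent devoicing: voiced obstruents become voiceless word-finally. /b/ is underlying.
The one attested form of 'wing', [loŋaba], shows underlying /loŋab/. Applying the same rule word-finally gives [loŋap].

[loŋap]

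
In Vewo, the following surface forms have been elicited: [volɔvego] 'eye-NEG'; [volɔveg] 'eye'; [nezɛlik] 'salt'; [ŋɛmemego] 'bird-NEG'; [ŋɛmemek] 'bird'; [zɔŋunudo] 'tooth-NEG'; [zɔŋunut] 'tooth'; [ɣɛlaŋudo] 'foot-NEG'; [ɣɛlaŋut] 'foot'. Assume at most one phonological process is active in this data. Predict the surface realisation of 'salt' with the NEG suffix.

[nezɛligo]

'bird' shows [g] ~ [k] at the end of the stem ([ŋɛmemego] vs [ŋɛmemek]).
The stem 'eye' ([volɔvego], [volɔveg]) shows [g] unchanged in both environments, so [g] cannot be basic with [k] derived in isolation.
So /k/ is underlying, and a rule of intervocalic voicing — voiceless stops become voiced between vowels — gives [g].
From [nezɛlik] the stem 'salt' is /nezɛlik/; between vowels this yields [nezɛligo].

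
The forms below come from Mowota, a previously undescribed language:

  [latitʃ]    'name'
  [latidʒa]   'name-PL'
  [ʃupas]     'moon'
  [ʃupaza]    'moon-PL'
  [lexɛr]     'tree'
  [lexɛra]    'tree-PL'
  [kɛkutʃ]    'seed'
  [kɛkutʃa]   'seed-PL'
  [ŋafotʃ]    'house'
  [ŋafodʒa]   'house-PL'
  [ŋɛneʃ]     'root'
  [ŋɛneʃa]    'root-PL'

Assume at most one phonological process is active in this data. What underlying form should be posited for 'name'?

The stem for 'name' ends in [tʃ] in [latitʃ] but [dʒ] in [latidʒa].
If /tʃ/ were underlying and a rule turned it into [dʒ] before the PL suffix, 'seed' would also alternate; but it has [tʃ] in both [kɛkutʃ] and [kɛkutʃa].
So /dʒ/ is underlying, and a rule of word-final obstruent devoicing — voiced obstruents become voiceless word-finally — gives [tʃ].
So 'name' = /latidʒ/.

/latidʒ/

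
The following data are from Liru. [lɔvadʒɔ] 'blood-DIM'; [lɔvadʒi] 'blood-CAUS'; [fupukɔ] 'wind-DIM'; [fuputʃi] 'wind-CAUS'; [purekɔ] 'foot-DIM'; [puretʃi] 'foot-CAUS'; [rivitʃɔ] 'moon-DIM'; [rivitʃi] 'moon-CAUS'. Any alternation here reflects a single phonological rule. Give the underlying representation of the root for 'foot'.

'foot' shows [k] ~ [tʃ] at the end of the stem ([purekɔ] vs [puretʃi]).
The stem 'moon' ([rivitʃɔ], [rivitʃi]) shows [tʃ] unchanged in both environments, so [tʃ] cannot be basic with [k] derived before the DIM suffix.
The underlying segment must be /k/; /k/ becomes palato-alveolar [tʃ] before a front vowel, yielding [tʃ] there.

/purek/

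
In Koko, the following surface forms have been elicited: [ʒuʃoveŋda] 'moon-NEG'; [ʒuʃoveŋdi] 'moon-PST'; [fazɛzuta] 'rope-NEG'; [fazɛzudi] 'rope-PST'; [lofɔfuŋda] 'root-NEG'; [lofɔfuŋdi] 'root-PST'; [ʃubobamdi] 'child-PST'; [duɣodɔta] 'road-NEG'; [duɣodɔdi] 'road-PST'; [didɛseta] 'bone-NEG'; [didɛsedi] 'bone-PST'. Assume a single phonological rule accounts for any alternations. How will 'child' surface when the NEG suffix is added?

[ʃubobamda]

The NEG suffix surfaces as [-da] and [-ta], depending on the final segment of the stem.
By contrast the PST suffix keeps its initial [d] throughout — that segment must be underlying.
So the underlying form is /-ta/, and voiceless stops become voiced after a nasal.
After 'child', which ends in a nasal, the suffix surfaces as [-da], giving [ʃubobamda].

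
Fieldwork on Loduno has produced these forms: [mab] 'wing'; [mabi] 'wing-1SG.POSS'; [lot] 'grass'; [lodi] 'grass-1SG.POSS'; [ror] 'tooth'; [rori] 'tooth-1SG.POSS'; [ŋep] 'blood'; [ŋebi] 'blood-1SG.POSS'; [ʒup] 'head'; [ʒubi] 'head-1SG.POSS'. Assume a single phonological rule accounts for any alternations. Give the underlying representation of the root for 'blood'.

'blood' shows [p] ~ [b] at the end of the stem ([ŋep] vs [ŋebi]).
If /b/ were underlying and a rule turned it into [p] in isolation, 'wing' would also alternate; but it has [b] in both [mab] and [mabi].
The alternation reflects intervocalic voicing: voiceless stops become voiced between vowels. /p/ is underlying.

/ŋep/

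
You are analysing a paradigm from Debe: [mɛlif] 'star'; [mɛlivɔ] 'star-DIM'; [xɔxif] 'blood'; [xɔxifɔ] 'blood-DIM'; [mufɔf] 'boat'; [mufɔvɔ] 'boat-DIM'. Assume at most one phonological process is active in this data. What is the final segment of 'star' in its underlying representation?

In [mɛlif] and [mɛlivɔ] the final segment of 'star' alternates: [f] ~ [v].
If /f/ were underlying and a rule turned it into [v] before the DIM suffix, 'blood' would also alternate; but it has [f] in both [xɔxif] and [xɔxifɔ].
The alternation reflects word-final obstruent devoicing: voiced obstruents become voiceless word-finally. /v/ is underlying.

/v/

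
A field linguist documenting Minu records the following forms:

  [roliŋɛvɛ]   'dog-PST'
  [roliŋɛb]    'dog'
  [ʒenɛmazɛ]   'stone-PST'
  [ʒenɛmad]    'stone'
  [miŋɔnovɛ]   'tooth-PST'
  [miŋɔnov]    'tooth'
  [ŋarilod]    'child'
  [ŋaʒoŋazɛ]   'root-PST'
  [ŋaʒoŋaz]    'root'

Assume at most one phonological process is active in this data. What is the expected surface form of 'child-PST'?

In [ʒenɛmazɛ] and [ʒenɛmad] the final segment of 'stone' alternates: [z] ~ [d].
If /z/ were underlying and a rule turned it into [d] in isolation, 'root' would also alternate; but it has [z] in both [ŋaʒoŋazɛ] and [ŋaʒoŋaz].
The underlying segment must be /d/; voiced stops become fricatives between vowels, yielding [z] there.
The one attested form of 'child', [ŋarilod], shows underlying /ŋarilod/. Applying the same rule between vowels gives [ŋarilozɛ].

[ŋarilozɛ]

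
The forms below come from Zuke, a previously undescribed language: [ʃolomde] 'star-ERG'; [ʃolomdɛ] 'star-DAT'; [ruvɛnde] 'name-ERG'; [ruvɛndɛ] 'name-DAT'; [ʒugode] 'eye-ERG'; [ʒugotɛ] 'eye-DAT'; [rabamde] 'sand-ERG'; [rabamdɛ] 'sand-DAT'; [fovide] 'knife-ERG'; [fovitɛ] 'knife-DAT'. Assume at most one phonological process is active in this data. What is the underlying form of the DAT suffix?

/-tɛ/

The DAT morpheme has two allomorphs, [-dɛ] and [-tɛ].
The ERG suffix, which begins with [d], is invariant after every stem; so [d] is not altered by any rule here.
So the underlying form is /-tɛ/, and voiceless stops become voiced after a nasal.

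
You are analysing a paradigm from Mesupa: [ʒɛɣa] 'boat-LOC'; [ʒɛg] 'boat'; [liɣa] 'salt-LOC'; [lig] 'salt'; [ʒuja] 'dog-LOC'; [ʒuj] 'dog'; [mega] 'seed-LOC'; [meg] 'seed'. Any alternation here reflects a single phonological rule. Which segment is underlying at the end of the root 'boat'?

The root 'boat' surfaces as [ʒɛɣa] and [ʒɛg], with a stem-final [ɣ] ~ [g] alternation.
Compare 'seed', with invariant [g] in [mega] and [meg]: an analysis with underlying /g/ and a rule producing [ɣ] before the LOC suffix would wrongly predict alternation here too.
The underlying segment must be /ɣ/; voiced fricatives become stops word-finally, yielding [g] there.

/ɣ/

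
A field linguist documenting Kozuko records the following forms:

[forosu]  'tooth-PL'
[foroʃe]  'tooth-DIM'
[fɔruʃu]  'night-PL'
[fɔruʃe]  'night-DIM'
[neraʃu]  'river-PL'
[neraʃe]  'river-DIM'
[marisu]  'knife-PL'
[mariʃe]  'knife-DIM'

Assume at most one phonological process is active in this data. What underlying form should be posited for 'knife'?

/maris/

The root 'knife' surfaces as [marisu] and [mariʃe], with a stem-final [s] ~ [ʃ] alternation.
But 'river' keeps [ʃ] in both environments ([neraʃu], [neraʃe]), so there is no rule changing /ʃ/ to [s] before the PL suffix.
So /s/ is underlying, and a rule of palatalization before a front vowel — /s/ becomes palato-alveolar [ʃ] before a front vowel — gives [ʃ].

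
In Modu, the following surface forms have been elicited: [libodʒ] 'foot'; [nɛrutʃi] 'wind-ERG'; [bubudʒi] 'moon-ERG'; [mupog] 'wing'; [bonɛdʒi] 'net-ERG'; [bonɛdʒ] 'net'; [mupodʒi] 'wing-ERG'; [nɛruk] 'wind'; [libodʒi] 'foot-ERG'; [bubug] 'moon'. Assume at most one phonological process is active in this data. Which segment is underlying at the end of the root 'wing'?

/g/

The root 'wing' surfaces as [mupodʒi] and [mupog], with a stem-final [dʒ] ~ [g] alternation.
The stem 'net' ([bonɛdʒi], [bonɛdʒ]) shows [dʒ] unchanged in both environments, so [dʒ] cannot be basic with [g] derived in isolation.
So /g/ is underlying, and a rule of palatalization before a front vowel — /k/ and /g/ become palato-alveolar [tʃ] and [dʒ] before a front vowel — gives [dʒ].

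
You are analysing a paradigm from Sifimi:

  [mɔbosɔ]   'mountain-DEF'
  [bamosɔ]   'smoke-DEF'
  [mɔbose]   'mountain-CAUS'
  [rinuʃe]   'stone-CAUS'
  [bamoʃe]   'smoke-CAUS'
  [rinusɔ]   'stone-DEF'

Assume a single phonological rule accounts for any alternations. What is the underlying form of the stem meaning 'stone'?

The stem for 'stone' ends in [ʃ] in [rinuʃe] but [s] in [rinusɔ].
The stem 'mountain' ([mɔbose], [mɔbosɔ]) shows [s] unchanged in both environments, so [s] cannot be basic with [ʃ] derived before the CAUS suffix.
The underlying segment must be /ʃ/; palato-alveolar /ʃ/ becomes [s] when no front vowel follows, yielding [s] there.
So 'stone' = /rinuʃ/.

/rinuʃ/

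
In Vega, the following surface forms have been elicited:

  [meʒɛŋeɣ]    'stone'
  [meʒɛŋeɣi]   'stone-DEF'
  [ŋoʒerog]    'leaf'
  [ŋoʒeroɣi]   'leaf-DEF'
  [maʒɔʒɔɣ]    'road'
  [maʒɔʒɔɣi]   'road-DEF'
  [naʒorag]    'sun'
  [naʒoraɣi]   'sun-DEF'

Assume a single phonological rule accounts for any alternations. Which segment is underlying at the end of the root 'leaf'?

/g/

In [ŋoʒerog] and [ŋoʒeroɣi] the final segment of 'leaf' alternates: [g] ~ [ɣ].
Compare 'road', with invariant [ɣ] in [maʒɔʒɔɣ] and [maʒɔʒɔɣi]: an analysis with underlying /ɣ/ and a rule producing [g] in isolation would wrongly predict alternation here too.
Therefore /g/ is basic and [ɣ] is derived by intervocalic spirantization (voiced stops become fricatives between vowels).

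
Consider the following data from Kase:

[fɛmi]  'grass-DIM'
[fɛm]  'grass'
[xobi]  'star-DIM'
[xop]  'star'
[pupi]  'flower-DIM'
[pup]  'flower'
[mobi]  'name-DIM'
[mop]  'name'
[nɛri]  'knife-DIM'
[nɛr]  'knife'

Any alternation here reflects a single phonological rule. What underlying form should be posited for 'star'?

/xob/

In [xobi] and [xop] the final segment of 'star' alternates: [b] ~ [p].
But 'flower' keeps [p] in both environments ([pupi], [pup]), so there is no rule changing /p/ to [b] before the DIM suffix.
The underlying segment must be /b/; voiced obstruents become voiceless word-finally, yielding [p] there.
The underlying form of 'star' is therefore /xob/.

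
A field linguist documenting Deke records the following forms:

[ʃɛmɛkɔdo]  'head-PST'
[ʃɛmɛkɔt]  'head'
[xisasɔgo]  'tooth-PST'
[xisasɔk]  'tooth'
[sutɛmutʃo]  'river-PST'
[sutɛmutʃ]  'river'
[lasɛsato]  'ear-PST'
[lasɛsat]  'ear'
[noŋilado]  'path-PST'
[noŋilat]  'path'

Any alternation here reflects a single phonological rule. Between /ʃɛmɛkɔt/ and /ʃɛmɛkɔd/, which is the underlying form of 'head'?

/ʃɛmɛkɔd/

'head' shows [d] ~ [t] at the end of the stem ([ʃɛmɛkɔdo] vs [ʃɛmɛkɔt]).
The stem 'ear' ([lasɛsato], [lasɛsat]) shows [t] unchanged in both environments, so [t] cannot be basic with [d] derived before the PST suffix.
The alternation reflects word-final obstruent devoicing: voiced obstruents become voiceless word-finally. /d/ is underlying.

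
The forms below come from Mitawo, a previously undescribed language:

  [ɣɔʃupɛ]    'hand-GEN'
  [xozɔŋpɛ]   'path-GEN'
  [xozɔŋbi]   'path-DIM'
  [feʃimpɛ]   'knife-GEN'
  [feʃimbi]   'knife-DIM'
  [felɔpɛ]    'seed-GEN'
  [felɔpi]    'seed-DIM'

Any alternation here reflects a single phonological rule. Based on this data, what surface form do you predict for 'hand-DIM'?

The DIM suffix surfaces as [-bi] and [-pi], depending on the final segment of the stem.
By contrast the GEN suffix keeps its initial [p] throughout — that segment must be underlying.
So the underlying form is /-bi/, and voiced stops become voiceless after a vowel.
After 'hand', which ends in a vowel, the suffix surfaces as [-pi], giving [ɣɔʃupi].

[ɣɔʃupi]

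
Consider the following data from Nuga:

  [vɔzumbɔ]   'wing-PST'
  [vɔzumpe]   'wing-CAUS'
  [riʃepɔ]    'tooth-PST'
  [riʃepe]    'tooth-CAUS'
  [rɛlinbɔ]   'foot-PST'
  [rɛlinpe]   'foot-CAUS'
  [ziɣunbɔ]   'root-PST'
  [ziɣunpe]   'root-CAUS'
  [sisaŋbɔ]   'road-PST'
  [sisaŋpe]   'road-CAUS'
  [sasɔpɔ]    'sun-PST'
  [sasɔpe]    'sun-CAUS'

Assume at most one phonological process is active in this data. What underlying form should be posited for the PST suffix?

The PST suffix surfaces as [-bɔ] and [-pɔ], depending on the final segment of the stem.
The CAUS suffix, which begins with [p], is invariant after every stem; so [p] is not altered by any rule here.
The PST suffix is therefore /-bɔ/ underlyingly, with post-vocalic devoicing: voiced stops become voiceless after a vowel.

/-bɔ/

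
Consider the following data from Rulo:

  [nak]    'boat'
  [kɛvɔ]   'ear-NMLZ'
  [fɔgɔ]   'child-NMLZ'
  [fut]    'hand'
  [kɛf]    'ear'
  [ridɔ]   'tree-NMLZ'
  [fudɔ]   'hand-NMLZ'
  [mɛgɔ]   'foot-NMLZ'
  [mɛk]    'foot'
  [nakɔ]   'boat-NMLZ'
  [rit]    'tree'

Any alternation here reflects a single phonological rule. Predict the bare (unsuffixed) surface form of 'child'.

[fɔk]

In [mɛk] and [mɛgɔ] the final segment of 'foot' alternates: [k] ~ [g].
If /k/ were underlying and a rule turned it into [g] before the NMLZ suffix, 'boat' would also alternate; but it has [k] in both [nak] and [nakɔ].
So /g/ is underlying, and a rule of word-final obstruent devoicing — voiced obstruents become voiceless word-finally — gives [k].
The one attested form of 'child', [fɔgɔ], shows underlying /fɔg/. Applying the same rule word-finally gives [fɔk].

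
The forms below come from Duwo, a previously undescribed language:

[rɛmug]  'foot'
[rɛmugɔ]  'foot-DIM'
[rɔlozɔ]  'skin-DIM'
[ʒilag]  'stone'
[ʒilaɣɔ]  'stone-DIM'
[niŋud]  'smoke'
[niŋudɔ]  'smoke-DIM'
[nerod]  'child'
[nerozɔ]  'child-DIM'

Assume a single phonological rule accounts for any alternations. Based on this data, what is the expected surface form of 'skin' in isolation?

The stem for 'child' ends in [d] in [nerod] but [z] in [nerozɔ].
But 'smoke' keeps [d] in both environments ([niŋud], [niŋudɔ]), so there is no rule changing /d/ to [z] before the DIM suffix.
Therefore /z/ is basic and [d] is derived by word-final hardening (voiced fricatives become stops word-finally).
From [rɔlozɔ] the stem 'skin' is /rɔloz/; word-finally this yields [rɔlod].

[rɔlod]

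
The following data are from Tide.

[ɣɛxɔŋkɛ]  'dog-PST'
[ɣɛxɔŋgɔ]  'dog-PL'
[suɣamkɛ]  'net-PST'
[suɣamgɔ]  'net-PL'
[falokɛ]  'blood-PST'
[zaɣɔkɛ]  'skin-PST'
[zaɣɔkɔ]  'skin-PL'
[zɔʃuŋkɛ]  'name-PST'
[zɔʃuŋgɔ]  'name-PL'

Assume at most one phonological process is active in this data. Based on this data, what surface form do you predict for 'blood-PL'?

The PL morpheme has two allomorphs, [-gɔ] and [-kɔ].
The PST suffix, which begins with [k], is invariant after every stem; so [k] is not altered by any rule here.
So the underlying form is /-gɔ/, and voiced stops become voiceless after a vowel.
After 'blood', which ends in a vowel, the suffix surfaces as [-kɔ], giving [falokɔ].

[falokɔ]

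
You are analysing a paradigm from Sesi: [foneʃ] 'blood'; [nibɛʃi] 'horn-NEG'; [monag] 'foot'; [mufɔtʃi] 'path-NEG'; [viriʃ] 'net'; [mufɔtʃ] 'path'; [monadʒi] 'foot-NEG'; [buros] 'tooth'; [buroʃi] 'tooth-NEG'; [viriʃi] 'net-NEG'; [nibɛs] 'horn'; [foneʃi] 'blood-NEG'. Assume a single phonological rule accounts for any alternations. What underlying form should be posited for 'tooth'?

In [buroʃi] and [buros] the final segment of 'tooth' alternates: [ʃ] ~ [s].
If /ʃ/ were underlying and a rule turned it into [s] in isolation, 'net' would also alternate; but it has [ʃ] in both [viriʃi] and [viriʃ].
Therefore /s/ is basic and [ʃ] is derived by palatalization before a front vowel (/g/ and /s/ become palato-alveolar [dʒ] and [ʃ] before a front vowel).

/buros/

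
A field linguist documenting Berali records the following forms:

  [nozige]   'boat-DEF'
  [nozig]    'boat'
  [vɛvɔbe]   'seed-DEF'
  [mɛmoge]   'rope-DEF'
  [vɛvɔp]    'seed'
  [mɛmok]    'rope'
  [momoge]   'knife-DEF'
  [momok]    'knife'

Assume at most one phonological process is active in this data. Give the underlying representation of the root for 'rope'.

/mɛmok/

The root 'rope' surfaces as [mɛmoge] and [mɛmok], with a stem-final [g] ~ [k] alternation.
But 'boat' keeps [g] in both environments ([nozige], [nozig]), so there is no rule changing /g/ to [k] in isolation.
The underlying segment must be /k/; voiceless stops become voiced between vowels, yielding [g] there.
Hence 'rope' is /mɛmok/ underlyingly.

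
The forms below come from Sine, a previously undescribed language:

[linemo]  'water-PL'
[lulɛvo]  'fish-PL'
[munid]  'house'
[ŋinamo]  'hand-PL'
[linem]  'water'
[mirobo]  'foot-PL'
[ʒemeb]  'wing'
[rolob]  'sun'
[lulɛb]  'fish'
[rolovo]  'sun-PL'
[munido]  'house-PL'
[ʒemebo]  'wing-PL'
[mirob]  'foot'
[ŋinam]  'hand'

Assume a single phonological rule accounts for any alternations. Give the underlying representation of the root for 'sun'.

/rolov/

In [rolovo] and [rolob] the final segment of 'sun' alternates: [v] ~ [b].
If /b/ were underlying and a rule turned it into [v] before the PL suffix, 'wing' would also alternate; but it has [b] in both [ʒemebo] and [ʒemeb].
The alternation reflects word-final hardening: voiced fricatives become stops word-finally. /v/ is underlying.
The underlying form of 'sun' is therefore /rolov/.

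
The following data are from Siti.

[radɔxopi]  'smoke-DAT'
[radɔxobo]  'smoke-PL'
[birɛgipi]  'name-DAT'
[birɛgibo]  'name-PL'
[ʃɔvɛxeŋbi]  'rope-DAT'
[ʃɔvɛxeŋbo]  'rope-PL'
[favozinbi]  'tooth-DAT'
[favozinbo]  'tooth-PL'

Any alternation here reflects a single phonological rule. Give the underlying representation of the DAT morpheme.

/-pi/

The DAT suffix surfaces as [-bi] and [-pi], depending on the final segment of the stem.
The PL suffix, which begins with [b], is invariant after every stem; so [b] is not altered by any rule here.
The DAT suffix is therefore /-pi/ underlyingly, with post-nasal voicing: voiceless stops become voiced after a nasal.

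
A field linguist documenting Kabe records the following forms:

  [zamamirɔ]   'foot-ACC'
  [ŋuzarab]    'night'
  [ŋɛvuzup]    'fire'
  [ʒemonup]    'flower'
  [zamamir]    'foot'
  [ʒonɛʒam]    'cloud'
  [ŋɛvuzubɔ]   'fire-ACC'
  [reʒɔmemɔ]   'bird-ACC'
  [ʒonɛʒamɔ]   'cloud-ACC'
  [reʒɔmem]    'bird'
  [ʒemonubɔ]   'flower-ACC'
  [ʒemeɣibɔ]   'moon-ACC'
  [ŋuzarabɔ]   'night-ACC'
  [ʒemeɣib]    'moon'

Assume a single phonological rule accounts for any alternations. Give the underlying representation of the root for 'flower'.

/ʒemonup/

In [ʒemonup] and [ʒemonubɔ] the final segment of 'flower' alternates: [p] ~ [b].
But 'night' keeps [b] in both environments ([ŋuzarab], [ŋuzarabɔ]), so there is no rule changing /b/ to [p] in isolation.
The alternation reflects intervocalic voicing: voiceless stops become voiced between vowels. /p/ is underlying.
So 'flower' = /ʒemonup/.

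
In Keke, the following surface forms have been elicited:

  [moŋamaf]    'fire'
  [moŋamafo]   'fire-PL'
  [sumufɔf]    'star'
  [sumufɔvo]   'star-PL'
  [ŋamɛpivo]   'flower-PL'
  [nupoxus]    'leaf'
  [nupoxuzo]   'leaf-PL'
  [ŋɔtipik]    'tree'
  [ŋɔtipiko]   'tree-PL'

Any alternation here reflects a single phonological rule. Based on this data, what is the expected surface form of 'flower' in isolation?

[ŋamɛpif]

'star' shows [f] ~ [v] at the end of the stem ([sumufɔf] vs [sumufɔvo]).
But 'fire' keeps [f] in both environments ([moŋamaf], [moŋamafo]), so there is no rule changing /f/ to [v] before the PL suffix.
So /v/ is underlying, and a rule of word-final obstruent devoicing — voiced obstruents become voiceless word-finally — gives [f].
From [ŋamɛpivo] the stem 'flower' is /ŋamɛpiv/; word-finally this yields [ŋamɛpif].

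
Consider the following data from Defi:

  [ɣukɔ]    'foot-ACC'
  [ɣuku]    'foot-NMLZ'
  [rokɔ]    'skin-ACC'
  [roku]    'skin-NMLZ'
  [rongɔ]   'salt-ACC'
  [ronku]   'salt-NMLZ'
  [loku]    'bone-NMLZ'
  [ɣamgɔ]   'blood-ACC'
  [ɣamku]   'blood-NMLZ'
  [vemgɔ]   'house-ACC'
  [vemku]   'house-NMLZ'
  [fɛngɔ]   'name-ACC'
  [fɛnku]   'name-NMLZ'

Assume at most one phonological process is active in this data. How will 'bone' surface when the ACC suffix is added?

[lokɔ]

The ACC suffix surfaces as [-gɔ] and [-kɔ], depending on the final segment of the stem.
By contrast the NMLZ suffix keeps its initial [k] throughout — that segment must be underlying.
The ACC suffix is therefore /-gɔ/ underlyingly, with post-vocalic devoicing: voiced stops become voiceless after a vowel.
After 'bone', which ends in a vowel, the suffix surfaces as [-kɔ], giving [lokɔ].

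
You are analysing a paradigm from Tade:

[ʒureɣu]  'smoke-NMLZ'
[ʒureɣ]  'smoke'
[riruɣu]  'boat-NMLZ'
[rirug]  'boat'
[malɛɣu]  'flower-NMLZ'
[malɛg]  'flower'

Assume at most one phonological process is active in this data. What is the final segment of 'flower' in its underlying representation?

In [malɛɣu] and [malɛg] the final segment of 'flower' alternates: [ɣ] ~ [g].
If /ɣ/ were underlying and a rule turned it into [g] in isolation, 'smoke' would also alternate; but it has [ɣ] in both [ʒureɣu] and [ʒureɣ].
The alternation reflects intervocalic spirantization: voiced stops become fricatives between vowels. /g/ is underlying.

/g/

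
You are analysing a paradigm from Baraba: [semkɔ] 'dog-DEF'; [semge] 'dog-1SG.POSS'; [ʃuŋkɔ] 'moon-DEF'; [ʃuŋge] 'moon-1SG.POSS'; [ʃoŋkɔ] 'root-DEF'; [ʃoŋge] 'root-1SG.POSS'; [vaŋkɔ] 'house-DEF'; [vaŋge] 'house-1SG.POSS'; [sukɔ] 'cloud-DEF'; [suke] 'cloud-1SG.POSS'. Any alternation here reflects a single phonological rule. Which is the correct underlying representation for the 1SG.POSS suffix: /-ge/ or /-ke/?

The 1SG.POSS morpheme has two allomorphs, [-ge] and [-ke].
The DEF suffix, which begins with [k], is invariant after every stem; so [k] is not altered by any rule here.
So the underlying form is /-ge/, and voiced stops become voiceless after a vowel.

/-ge/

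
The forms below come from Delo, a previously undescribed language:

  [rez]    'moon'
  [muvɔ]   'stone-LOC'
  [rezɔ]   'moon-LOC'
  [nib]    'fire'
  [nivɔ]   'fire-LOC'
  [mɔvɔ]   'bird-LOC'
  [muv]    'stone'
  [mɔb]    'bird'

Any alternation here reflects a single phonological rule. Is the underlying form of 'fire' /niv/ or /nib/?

/nib/

The stem for 'fire' ends in [b] in [nib] but [v] in [nivɔ].
The stem 'stone' ([muv], [muvɔ]) shows [v] unchanged in both environments, so [v] cannot be basic with [b] derived in isolation.
The alternation reflects intervocalic spirantization: voiced stops become fricatives between vowels. /b/ is underlying.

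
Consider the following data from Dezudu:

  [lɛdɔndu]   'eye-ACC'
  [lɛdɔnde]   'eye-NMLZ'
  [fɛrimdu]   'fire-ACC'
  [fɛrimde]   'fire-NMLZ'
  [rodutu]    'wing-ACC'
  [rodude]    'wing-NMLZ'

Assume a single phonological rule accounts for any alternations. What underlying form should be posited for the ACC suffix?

/-tu/

The ACC suffix surfaces as [-du] and [-tu], depending on the final segment of the stem.
The NMLZ suffix, which begins with [d], is invariant after every stem; so [d] is not altered by any rule here.
So the underlying form is /-tu/, and voiceless stops become voiced after a nasal.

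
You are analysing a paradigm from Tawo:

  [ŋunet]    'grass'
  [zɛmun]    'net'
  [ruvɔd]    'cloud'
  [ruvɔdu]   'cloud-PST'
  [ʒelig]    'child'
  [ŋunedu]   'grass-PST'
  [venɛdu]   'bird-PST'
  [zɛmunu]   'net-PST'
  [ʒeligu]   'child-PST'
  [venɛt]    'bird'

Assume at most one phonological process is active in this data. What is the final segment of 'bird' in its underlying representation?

'bird' shows [t] ~ [d] at the end of the stem ([venɛt] vs [venɛdu]).
Compare 'cloud', with invariant [d] in [ruvɔd] and [ruvɔdu]: an analysis with underlying /d/ and a rule producing [t] in isolation would wrongly predict alternation here too.
So /t/ is underlying, and a rule of intervocalic voicing — voiceless stops become voiced between vowels — gives [d].

/t/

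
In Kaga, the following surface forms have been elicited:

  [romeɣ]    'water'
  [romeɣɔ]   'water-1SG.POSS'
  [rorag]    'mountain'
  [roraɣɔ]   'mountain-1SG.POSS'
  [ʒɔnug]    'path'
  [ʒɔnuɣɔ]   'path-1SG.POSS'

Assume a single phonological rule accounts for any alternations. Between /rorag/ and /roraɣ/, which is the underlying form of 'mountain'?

The stem for 'mountain' ends in [g] in [rorag] but [ɣ] in [roraɣɔ].
The stem 'water' ([romeɣ], [romeɣɔ]) shows [ɣ] unchanged in both environments, so [ɣ] cannot be basic with [g] derived in isolation.
The alternation reflects intervocalic spirantization: voiced stops become fricatives between vowels. /g/ is underlying.

/rorag/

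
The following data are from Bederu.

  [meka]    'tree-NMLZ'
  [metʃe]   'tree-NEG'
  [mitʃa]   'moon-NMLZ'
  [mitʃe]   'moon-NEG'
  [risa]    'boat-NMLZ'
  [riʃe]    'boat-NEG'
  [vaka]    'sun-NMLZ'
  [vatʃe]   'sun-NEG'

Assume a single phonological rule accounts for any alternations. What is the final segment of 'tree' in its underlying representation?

The stem for 'tree' ends in [k] in [meka] but [tʃ] in [metʃe].
Compare 'moon', with invariant [tʃ] in [mitʃa] and [mitʃe]: an analysis with underlying /tʃ/ and a rule producing [k] before the NMLZ suffix would wrongly predict alternation here too.
The alternation reflects palatalization before a front vowel: /k/ and /s/ become palato-alveolar [tʃ] and [ʃ] before a front vowel. /k/ is underlying.

/k/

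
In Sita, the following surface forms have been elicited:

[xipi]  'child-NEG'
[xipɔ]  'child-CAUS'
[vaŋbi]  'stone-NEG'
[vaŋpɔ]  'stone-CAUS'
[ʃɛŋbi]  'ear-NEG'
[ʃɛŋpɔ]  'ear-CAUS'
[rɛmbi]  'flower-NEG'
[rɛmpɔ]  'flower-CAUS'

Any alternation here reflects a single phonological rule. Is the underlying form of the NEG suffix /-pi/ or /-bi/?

/-bi/

The NEG suffix surfaces as [-bi] and [-pi], depending on the final segment of the stem.
The CAUS suffix, which begins with [p], is invariant after every stem; so [p] is not altered by any rule here.
The NEG suffix is therefore /-bi/ underlyingly, with post-vocalic devoicing: voiced stops become voiceless after a vowel.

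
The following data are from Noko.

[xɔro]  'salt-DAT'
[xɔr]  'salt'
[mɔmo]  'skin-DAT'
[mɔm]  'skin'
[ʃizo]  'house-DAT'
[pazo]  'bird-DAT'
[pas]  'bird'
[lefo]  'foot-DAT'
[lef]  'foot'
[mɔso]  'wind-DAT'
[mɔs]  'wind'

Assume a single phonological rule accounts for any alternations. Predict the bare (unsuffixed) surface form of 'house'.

[ʃis]

The root 'bird' surfaces as [pazo] and [pas], with a stem-final [z] ~ [s] alternation.
But 'wind' keeps [s] in both environments ([mɔso], [mɔs]), so there is no rule changing /s/ to [z] before the DAT suffix.
The underlying segment must be /z/; voiced obstruents become voiceless word-finally, yielding [s] there.
From [ʃizo] the stem 'house' is /ʃiz/; word-finally this yields [ʃis].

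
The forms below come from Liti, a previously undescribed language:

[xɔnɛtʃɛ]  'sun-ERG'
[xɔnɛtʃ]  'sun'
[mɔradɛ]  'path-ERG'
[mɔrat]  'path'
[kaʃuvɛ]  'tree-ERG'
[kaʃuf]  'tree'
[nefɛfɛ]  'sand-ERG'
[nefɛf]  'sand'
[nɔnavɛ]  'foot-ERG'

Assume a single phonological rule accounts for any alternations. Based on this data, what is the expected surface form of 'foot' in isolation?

The stem for 'tree' ends in [v] in [kaʃuvɛ] but [f] in [kaʃuf].
The stem 'sand' ([nefɛfɛ], [nefɛf]) shows [f] unchanged in both environments, so [f] cannot be basic with [v] derived before the ERG suffix.
The underlying segment must be /v/; voiced obstruents become voiceless word-finally, yielding [f] there.
From [nɔnavɛ] the stem 'foot' is /nɔnav/; word-finally this yields [nɔnaf].

[nɔnaf]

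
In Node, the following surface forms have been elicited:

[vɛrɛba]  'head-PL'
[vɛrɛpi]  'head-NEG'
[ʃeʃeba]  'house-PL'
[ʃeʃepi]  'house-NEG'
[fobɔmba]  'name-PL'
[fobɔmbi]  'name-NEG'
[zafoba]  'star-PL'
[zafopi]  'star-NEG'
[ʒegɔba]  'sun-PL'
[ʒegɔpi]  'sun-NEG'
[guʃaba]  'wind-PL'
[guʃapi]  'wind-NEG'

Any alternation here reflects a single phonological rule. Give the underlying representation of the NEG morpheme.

/-pi/

The NEG suffix surfaces as [-bi] and [-pi], depending on the final segment of the stem.
By contrast the PL suffix keeps its initial [b] throughout — that segment must be underlying.
So the underlying form is /-pi/, and voiceless stops become voiced after a nasal.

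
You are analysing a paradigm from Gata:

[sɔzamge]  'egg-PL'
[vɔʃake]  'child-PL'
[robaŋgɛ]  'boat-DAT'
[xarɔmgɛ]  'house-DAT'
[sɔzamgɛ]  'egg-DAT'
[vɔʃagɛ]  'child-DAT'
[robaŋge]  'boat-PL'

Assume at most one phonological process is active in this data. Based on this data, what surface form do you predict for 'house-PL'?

[xarɔmge]

The PL morpheme has two allomorphs, [-ge] and [-ke].
The DAT suffix, which begins with [g], is invariant after every stem; so [g] is not altered by any rule here.
The PL suffix is therefore /-ke/ underlyingly, with post-nasal voicing: voiceless stops become voiced after a nasal.
After 'house', which ends in a nasal, the suffix surfaces as [-ge], giving [xarɔmge].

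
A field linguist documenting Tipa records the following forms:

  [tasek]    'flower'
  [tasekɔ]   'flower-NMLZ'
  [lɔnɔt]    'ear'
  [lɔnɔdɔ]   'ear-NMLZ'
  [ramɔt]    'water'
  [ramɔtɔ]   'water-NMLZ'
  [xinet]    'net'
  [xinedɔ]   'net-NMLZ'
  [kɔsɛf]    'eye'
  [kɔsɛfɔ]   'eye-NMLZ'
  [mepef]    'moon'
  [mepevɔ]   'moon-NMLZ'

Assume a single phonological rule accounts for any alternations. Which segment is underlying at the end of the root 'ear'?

The root 'ear' surfaces as [lɔnɔt] and [lɔnɔdɔ], with a stem-final [t] ~ [d] alternation.
The stem 'water' ([ramɔt], [ramɔtɔ]) shows [t] unchanged in both environments, so [t] cannot be basic with [d] derived before the NMLZ suffix.
The underlying segment must be /d/; voiced obstruents become voiceless word-finally, yielding [t] there.

/d/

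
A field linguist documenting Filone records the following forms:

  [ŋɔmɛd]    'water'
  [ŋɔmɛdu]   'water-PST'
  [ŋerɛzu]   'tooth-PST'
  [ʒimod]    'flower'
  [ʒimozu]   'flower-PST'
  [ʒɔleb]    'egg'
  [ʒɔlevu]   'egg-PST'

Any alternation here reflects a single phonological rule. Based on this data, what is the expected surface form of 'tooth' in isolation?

[ŋerɛd]

'flower' shows [d] ~ [z] at the end of the stem ([ʒimod] vs [ʒimozu]).
The stem 'water' ([ŋɔmɛd], [ŋɔmɛdu]) shows [d] unchanged in both environments, so [d] cannot be basic with [z] derived before the PST suffix.
So /z/ is underlying, and a rule of word-final hardening — voiced fricatives become stops word-finally — gives [d].
From [ŋerɛzu] the stem 'tooth' is /ŋerɛz/; word-finally this yields [ŋerɛd].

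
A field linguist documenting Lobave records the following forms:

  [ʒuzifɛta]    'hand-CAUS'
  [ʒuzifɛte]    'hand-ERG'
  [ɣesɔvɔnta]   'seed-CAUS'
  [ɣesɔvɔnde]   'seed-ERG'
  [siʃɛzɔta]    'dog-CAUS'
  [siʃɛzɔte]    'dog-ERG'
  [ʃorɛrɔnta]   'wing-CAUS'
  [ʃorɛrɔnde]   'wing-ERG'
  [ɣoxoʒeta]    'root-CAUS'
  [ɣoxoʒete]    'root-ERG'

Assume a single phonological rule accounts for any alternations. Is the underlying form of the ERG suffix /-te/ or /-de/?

The ERG suffix surfaces as [-de] and [-te], depending on the final segment of the stem.
By contrast the CAUS suffix keeps its initial [t] throughout — that segment must be underlying.
So the underlying form is /-de/, and voiced stops become voiceless after a vowel.

/-de/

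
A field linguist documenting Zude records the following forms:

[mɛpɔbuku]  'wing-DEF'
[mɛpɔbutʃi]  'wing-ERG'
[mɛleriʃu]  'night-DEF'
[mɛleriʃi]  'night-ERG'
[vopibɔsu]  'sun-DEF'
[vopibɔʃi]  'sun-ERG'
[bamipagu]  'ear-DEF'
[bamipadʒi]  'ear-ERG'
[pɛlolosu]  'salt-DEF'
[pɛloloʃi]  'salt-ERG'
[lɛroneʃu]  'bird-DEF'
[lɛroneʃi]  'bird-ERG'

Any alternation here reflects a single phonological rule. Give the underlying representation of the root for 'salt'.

/pɛlolos/

'salt' shows [s] ~ [ʃ] at the end of the stem ([pɛlolosu] vs [pɛloloʃi]).
Compare 'bird', with invariant [ʃ] in [lɛroneʃu] and [lɛroneʃi]: an analysis with underlying /ʃ/ and a rule producing [s] before the DEF suffix would wrongly predict alternation here too.
The underlying segment must be /s/; /k/, /g/ and /s/ become palato-alveolar [tʃ], [dʒ] and [ʃ] before a front vowel, yielding [ʃ] there.
So 'salt' = /pɛlolos/.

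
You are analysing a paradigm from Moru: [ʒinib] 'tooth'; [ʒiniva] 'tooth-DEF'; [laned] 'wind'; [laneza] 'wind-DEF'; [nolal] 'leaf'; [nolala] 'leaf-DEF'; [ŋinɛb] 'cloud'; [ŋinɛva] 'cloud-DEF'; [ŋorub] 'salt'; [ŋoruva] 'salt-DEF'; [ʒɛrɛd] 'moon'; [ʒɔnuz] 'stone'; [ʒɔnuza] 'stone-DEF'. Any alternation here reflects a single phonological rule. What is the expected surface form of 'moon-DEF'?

[ʒɛrɛza]

'wind' shows [d] ~ [z] at the end of the stem ([laned] vs [laneza]).
But 'stone' keeps [z] in both environments ([ʒɔnuz], [ʒɔnuza]), so there is no rule changing /z/ to [d] in isolation.
The underlying segment must be /d/; voiced stops become fricatives between vowels, yielding [z] there.
The one attested form of 'moon', [ʒɛrɛd], shows underlying /ʒɛrɛd/. Applying the same rule between vowels gives [ʒɛrɛza].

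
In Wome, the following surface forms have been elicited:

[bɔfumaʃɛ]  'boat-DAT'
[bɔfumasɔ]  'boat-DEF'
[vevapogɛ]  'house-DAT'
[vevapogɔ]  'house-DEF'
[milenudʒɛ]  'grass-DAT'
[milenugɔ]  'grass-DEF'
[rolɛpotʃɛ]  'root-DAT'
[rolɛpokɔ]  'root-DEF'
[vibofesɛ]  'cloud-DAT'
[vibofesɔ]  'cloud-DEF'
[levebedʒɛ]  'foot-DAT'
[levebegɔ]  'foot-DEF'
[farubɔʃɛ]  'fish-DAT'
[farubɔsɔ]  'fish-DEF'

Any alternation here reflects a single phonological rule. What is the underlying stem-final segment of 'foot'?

/dʒ/

In [levebedʒɛ] and [levebegɔ] the final segment of 'foot' alternates: [dʒ] ~ [g].
If /g/ were underlying and a rule turned it into [dʒ] before the DAT suffix, 'house' would also alternate; but it has [g] in both [vevapogɛ] and [vevapogɔ].
The alternation reflects depalatalization: palato-alveolar /tʃ/, /dʒ/ and /ʃ/ become [k], [g] and [s] when no front vowel follows. /dʒ/ is underlying.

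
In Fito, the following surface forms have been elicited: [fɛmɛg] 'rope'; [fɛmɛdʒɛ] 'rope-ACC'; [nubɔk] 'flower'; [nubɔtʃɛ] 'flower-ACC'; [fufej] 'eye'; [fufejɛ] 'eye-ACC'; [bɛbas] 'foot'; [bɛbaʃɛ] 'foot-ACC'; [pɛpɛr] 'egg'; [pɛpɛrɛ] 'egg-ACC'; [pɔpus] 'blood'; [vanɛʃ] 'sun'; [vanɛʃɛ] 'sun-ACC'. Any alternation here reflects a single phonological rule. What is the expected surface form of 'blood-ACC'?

[pɔpuʃɛ]

In [bɛbas] and [bɛbaʃɛ] the final segment of 'foot' alternates: [s] ~ [ʃ].
Compare 'sun', with invariant [ʃ] in [vanɛʃ] and [vanɛʃɛ]: an analysis with underlying /ʃ/ and a rule producing [s] in isolation would wrongly predict alternation here too.
The alternation reflects palatalization before a front vowel: /k/, /g/ and /s/ become palato-alveolar [tʃ], [dʒ] and [ʃ] before a front vowel. /s/ is underlying.
The one attested form of 'blood', [pɔpus], shows underlying /pɔpus/. Applying the same rule before a front vowel gives [pɔpuʃɛ].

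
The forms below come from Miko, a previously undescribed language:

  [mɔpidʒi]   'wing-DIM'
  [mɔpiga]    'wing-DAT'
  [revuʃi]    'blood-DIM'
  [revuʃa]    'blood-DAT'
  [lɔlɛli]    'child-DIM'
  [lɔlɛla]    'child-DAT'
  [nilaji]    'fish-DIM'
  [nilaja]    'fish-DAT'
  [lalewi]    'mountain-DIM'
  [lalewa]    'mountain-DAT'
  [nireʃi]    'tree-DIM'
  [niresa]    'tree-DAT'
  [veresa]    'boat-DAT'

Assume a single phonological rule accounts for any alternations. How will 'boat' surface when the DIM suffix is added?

In [nireʃi] and [niresa] the final segment of 'tree' alternates: [ʃ] ~ [s].
The stem 'blood' ([revuʃi], [revuʃa]) shows [ʃ] unchanged in both environments, so [ʃ] cannot be basic with [s] derived before the DAT suffix.
So /s/ is underlying, and a rule of palatalization before a front vowel — /g/ and /s/ become palato-alveolar [dʒ] and [ʃ] before a front vowel — gives [ʃ].
The one attested form of 'boat', [veresa], shows underlying /veres/. Applying the same rule before a front vowel gives [vereʃi].

[vereʃi]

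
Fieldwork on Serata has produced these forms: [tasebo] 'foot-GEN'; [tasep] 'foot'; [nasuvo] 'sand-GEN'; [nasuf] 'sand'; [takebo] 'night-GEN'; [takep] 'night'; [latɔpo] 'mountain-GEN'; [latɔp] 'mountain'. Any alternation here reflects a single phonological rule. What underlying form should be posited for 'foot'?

/taseb/

The root 'foot' surfaces as [tasebo] and [tasep], with a stem-final [b] ~ [p] alternation.
The stem 'mountain' ([latɔpo], [latɔp]) shows [p] unchanged in both environments, so [p] cannot be basic with [b] derived before the GEN suffix.
The underlying segment must be /b/; voiced obstruents become voiceless word-finally, yielding [p] there.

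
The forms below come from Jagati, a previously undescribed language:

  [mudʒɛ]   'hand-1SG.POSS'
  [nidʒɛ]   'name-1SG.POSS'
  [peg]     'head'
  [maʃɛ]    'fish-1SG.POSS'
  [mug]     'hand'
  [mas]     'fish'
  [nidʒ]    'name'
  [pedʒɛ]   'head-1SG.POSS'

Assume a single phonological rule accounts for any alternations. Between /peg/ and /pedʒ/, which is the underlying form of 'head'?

The root 'head' surfaces as [pedʒɛ] and [peg], with a stem-final [dʒ] ~ [g] alternation.
The stem 'name' ([nidʒɛ], [nidʒ]) shows [dʒ] unchanged in both environments, so [dʒ] cannot be basic with [g] derived in isolation.
Therefore /g/ is basic and [dʒ] is derived by palatalization before a front vowel (/g/ and /s/ become palato-alveolar [dʒ] and [ʃ] before a front vowel).

/peg/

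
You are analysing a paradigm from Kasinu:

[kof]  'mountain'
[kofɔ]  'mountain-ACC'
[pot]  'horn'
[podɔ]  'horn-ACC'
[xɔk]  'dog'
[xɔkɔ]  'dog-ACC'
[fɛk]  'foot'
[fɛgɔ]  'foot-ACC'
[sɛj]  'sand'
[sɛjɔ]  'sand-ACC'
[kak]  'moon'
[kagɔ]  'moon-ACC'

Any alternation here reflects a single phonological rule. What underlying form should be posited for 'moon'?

'moon' shows [k] ~ [g] at the end of the stem ([kak] vs [kagɔ]).
Compare 'dog', with invariant [k] in [xɔk] and [xɔkɔ]: an analysis with underlying /k/ and a rule producing [g] before the ACC suffix would wrongly predict alternation here too.
So /g/ is underlying, and a rule of word-final obstruent devoicing — voiced obstruents become voiceless word-finally — gives [k].
Hence 'moon' is /kag/ underlyingly.

/kag/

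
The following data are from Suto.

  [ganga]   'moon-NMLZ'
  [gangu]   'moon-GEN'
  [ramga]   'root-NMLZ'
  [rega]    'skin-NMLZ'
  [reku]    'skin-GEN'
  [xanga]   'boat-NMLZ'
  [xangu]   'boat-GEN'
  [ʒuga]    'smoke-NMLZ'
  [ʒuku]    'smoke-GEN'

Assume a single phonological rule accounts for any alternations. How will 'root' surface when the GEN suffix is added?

The GEN morpheme has two allomorphs, [-gu] and [-ku].
By contrast the NMLZ suffix keeps its initial [g] throughout — that segment must be underlying.
The GEN suffix is therefore /-ku/ underlyingly, with post-nasal voicing: voiceless stops become voiced after a nasal.
After 'root', which ends in a nasal, the suffix surfaces as [-gu], giving [ramgu].

[ramgu]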